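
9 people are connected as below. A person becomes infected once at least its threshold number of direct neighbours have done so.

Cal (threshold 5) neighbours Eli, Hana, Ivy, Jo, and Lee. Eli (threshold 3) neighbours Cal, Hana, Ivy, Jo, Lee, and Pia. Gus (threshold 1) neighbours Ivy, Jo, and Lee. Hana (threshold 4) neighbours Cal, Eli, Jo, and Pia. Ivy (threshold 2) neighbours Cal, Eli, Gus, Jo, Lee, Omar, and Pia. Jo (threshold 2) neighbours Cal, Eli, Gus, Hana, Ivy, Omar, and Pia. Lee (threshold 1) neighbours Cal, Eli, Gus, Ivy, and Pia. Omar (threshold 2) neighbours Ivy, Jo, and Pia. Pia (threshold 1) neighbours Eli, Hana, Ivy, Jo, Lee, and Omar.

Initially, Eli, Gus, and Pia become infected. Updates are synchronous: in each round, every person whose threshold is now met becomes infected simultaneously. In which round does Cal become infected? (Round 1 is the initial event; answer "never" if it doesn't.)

never

Round 1 — Eli, Gus, Pia become infected (initial).
Round 2 — checking thresholds:
  Cal: 1 of 5 neighbours < 5, holds.
  Hana: 2 of 4 neighbours < 4, holds.
  Ivy: 3 of 7 neighbours ≥ 2, becomes infected.
  Jo: 3 of 7 neighbours ≥ 2, becomes infected.
  Lee: 3 of 5 neighbours ≥ 1, becomes infected.
  Omar: 1 of 3 neighbours < 2, holds.
Round 3 — checking thresholds:
  Cal: 4 of 5 neighbours < 5, holds.
  Hana: 3 of 4 neighbours < 4, holds.
  Omar: 3 of 3 neighbours ≥ 2, becomes infected.
Round 4 — no new infections; cascade stops.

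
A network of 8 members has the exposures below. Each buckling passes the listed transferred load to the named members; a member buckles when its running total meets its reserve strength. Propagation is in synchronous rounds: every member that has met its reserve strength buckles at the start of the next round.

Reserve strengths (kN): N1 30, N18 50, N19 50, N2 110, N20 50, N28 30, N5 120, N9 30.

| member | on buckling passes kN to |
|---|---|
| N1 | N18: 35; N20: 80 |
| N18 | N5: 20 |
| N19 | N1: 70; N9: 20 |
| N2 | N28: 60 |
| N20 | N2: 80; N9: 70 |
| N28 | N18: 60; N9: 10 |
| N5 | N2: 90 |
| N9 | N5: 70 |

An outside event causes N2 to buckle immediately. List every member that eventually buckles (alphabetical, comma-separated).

Round 1 — N2 buckles (initial).
  N28: +60 → 60 ≥ 30
Round 2 — N28 buckles.
  N18: +60 → 60 ≥ 50
  N9: +10 → 10 < 30
Round 3 — N18 buckles.
  N5: +20 → 20 < 120
No further bucklings.

N18, N2, N28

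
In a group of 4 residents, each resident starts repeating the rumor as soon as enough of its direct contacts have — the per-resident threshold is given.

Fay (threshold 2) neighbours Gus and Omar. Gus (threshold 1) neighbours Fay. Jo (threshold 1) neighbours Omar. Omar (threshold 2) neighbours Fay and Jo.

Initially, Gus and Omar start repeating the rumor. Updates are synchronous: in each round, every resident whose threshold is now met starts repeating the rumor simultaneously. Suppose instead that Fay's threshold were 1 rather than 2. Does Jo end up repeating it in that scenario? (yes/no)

yes

With Fay's threshold at 1:
Round 1 — Gus, Omar start repeating the rumor (initial).
Round 2 — checking thresholds:
  Fay: 2 of 2 neighbours ≥ 1, starts repeating the rumor.
  Jo: 1 of 1 neighbours ≥ 1, starts repeating the rumor.
Round 3 — no new spreads; cascade stops.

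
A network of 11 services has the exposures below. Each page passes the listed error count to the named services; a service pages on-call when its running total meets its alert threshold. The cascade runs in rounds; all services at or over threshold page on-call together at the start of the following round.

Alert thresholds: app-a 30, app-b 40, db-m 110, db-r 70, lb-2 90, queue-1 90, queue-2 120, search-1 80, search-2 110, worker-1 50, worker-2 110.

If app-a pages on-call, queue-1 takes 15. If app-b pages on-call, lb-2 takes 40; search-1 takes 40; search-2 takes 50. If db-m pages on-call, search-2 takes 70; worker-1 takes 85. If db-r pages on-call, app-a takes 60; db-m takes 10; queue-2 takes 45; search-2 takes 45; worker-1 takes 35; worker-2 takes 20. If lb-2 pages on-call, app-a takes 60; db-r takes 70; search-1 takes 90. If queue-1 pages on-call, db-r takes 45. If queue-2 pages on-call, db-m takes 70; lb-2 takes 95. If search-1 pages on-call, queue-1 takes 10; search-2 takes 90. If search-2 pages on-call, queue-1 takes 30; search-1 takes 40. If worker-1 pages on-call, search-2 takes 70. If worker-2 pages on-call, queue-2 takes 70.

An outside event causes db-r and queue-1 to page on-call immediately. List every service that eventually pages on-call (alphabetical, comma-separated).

app-a, db-r, queue-1

Round 1 — db-r, queue-1 page on-call (initial).
  app-a: +60 → 60 ≥ 30
  db-m: +10 → 10 < 110
  queue-2: +45 → 45 < 120
  search-2: +45 → 45 < 110
  worker-1: +35 → 35 < 50
  worker-2: +20 → 20 < 110
Round 2 — app-a pages on-call.
No further pages.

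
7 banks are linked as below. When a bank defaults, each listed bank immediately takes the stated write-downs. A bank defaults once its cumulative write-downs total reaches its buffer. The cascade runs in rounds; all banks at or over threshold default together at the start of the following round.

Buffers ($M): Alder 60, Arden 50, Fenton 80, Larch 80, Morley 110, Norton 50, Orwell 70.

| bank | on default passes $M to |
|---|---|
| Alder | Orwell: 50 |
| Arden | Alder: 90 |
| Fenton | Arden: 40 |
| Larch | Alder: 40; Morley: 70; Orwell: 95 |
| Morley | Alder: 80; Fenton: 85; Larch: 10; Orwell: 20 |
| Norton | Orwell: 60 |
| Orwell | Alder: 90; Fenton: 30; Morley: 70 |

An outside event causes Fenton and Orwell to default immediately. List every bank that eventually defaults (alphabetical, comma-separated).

Alder, Fenton, Orwell

Round 1 — Fenton, Orwell default (initial).
  Alder: +90 → 90 ≥ 60
  Arden: +40 → 40 < 50
  Morley: +70 → 70 < 110
Round 2 — Alder defaults.
No further defaults.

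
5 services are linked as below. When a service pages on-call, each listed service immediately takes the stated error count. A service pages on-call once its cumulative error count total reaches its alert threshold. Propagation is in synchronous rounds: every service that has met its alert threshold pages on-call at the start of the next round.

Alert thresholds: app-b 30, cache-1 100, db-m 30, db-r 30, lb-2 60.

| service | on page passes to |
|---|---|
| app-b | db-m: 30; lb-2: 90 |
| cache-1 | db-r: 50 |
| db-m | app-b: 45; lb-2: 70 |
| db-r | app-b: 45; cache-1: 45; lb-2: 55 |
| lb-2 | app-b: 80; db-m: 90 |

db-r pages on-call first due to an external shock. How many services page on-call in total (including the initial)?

Round 1 — db-r pages on-call (initial).
  app-b: +45 → 45 ≥ 30
  cache-1: +45 → 45 < 100
  lb-2: +55 → 55 < 60
Round 2 — app-b pages on-call.
  db-m: +30 → 30 ≥ 30
  lb-2: +90 → 145 ≥ 60
Round 3 — db-m, lb-2 page on-call.
No further pages.

4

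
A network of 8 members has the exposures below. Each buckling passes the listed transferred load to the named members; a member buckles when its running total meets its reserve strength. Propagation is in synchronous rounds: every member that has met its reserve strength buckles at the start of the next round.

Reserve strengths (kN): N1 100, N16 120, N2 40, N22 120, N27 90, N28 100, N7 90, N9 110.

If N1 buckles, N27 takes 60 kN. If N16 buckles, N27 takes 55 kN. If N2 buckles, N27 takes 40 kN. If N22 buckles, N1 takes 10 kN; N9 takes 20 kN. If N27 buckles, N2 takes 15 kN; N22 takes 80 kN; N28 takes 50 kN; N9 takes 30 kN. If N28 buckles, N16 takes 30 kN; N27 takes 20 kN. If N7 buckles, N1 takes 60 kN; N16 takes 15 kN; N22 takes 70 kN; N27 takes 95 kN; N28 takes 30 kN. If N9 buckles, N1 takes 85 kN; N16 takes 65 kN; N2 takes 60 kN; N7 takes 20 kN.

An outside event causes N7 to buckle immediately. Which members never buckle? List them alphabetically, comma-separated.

Round 1 — N7 buckles (initial).
  N1: +60 → 60 < 100
  N16: +15 → 15 < 120
  N22: +70 → 70 < 120
  N27: +95 → 95 ≥ 90
  N28: +30 → 30 < 100
Round 2 — N27 buckles.
  N2: +15 → 15 < 40
  N22: +80 → 150 ≥ 120
  N28: +50 → 80 < 100
  N9: +30 → 30 < 110
Round 3 — N22 buckles.
  N1: +10 → 70 < 100
  N9: +20 → 50 < 110
No further bucklings.

N1, N16, N2, N28, N9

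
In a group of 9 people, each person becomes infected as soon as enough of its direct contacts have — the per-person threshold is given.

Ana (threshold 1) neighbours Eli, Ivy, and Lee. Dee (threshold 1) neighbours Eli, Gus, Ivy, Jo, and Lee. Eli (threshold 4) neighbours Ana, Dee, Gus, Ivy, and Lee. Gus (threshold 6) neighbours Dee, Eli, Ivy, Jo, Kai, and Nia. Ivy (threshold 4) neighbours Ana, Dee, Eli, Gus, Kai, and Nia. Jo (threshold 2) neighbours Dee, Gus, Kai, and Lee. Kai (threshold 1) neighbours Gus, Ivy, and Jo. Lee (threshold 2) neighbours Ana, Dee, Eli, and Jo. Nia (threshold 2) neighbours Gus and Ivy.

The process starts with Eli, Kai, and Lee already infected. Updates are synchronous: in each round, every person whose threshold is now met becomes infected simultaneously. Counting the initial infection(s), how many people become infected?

7

Round 1 — Eli, Kai, Lee become infected (initial).
Round 2 — checking thresholds:
  Ana: 2 of 3 neighbours ≥ 1, becomes infected.
  Dee: 2 of 5 neighbours ≥ 1, becomes infected.
  Gus: 2 of 6 neighbours < 6, below threshold.
  Ivy: 2 of 6 neighbours < 4, below threshold.
  Jo: 2 of 4 neighbours ≥ 2, becomes infected.
Round 3 — checking thresholds:
  Gus: 4 of 6 neighbours < 6, below threshold.
  Ivy: 4 of 6 neighbours ≥ 4, becomes infected.
Round 4 — no new infections; cascade stops.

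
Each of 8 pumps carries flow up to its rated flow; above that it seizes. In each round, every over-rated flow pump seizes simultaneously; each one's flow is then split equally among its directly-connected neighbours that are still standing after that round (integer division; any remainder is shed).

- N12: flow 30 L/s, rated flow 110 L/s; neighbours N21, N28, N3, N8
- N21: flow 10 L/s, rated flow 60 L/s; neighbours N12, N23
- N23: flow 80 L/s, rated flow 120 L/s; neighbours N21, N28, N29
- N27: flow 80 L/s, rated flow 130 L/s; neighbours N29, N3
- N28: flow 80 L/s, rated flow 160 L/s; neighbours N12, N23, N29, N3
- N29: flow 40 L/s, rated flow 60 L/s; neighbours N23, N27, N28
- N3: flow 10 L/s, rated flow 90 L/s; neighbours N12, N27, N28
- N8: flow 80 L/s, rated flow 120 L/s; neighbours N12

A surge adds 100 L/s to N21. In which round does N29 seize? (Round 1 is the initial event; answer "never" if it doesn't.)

3

Round 1 — N21 at 110 > 60. N21 seizes.
  N21 sheds 110 L/s to N12, N23: 55 each.
    N12: 30+55 = 85 ≤ 110
    N23: 80+55 = 135 > 120
Round 2 — N23 seizes.
  N23 sheds 135 L/s to N28, N29: 67 each (1 lost).
    N28: 80+67 = 147 ≤ 160
    N29: 40+67 = 107 > 60
Round 3 — N29 seizes.
  N29 sheds 107 L/s to N27, N28: 53 each (1 lost).
    N27: 80+53 = 133 > 130
    N28: 147+53 = 200 > 160
Round 4 — N27, N28 seize.
  N27 sheds 133 L/s to N3: 133 each.
    N3: 10+133 = 143 > 90
  N28 sheds 200 L/s to N12, N3: 100 each.
    N12: 85+100 = 185 > 110
    N3: 143+100 = 243 > 90
Round 5 — N12, N3 seize.
  N12 sheds 185 L/s to N8: 185 each.
    N8: 80+185 = 265 > 120
  N3 sheds 243 L/s: no online neighbours, lost.
Round 6 — N8 seizes.
  N8 sheds 265 L/s: no online neighbours, lost.
No further seizures.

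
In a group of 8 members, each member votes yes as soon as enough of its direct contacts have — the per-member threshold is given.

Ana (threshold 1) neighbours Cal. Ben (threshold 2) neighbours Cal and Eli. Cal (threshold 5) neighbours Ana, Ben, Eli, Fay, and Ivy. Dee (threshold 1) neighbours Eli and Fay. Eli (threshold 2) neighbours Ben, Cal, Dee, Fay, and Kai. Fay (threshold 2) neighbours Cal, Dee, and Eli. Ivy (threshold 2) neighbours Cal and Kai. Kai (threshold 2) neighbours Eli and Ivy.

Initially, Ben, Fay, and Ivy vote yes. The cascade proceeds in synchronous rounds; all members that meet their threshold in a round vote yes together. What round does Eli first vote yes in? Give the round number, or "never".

2

Round 1 — Ben, Fay, Ivy vote yes (initial).
Round 2 — checking thresholds:
  Cal: 3 of 5 neighbours < 5, below threshold.
  Dee: 1 of 2 neighbours ≥ 1, votes yes.
  Eli: 2 of 5 neighbours ≥ 2, votes yes.
  Kai: 1 of 2 neighbours < 2, below threshold.
Round 3 — checking thresholds:
  Cal: 4 of 5 neighbours < 5, below threshold.
  Kai: 2 of 2 neighbours ≥ 2, votes yes.
Round 4 — no new yes votes; cascade stops.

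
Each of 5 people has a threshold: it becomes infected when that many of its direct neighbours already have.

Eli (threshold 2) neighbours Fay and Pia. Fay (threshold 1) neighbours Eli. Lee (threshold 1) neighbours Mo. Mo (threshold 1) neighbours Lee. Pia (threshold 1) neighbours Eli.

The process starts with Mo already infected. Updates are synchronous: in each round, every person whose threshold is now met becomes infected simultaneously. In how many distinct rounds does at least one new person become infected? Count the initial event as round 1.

2

Round 1 — Mo becomes infected (initial).
Round 2 — checking thresholds:
  Lee: 1 of 1 neighbours ≥ 1, becomes infected.
Round 3 — no new infections; cascade stops.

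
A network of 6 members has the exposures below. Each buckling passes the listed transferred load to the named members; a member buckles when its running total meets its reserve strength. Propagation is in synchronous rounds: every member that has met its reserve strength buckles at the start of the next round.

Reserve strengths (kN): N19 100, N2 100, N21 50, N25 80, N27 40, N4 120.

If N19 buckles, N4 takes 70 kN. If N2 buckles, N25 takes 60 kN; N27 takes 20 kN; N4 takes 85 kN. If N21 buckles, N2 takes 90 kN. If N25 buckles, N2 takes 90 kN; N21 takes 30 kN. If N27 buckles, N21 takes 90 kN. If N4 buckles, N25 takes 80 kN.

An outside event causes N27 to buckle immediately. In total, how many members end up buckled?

Round 1 — N27 buckles (initial).
  N21: +90 → 90 ≥ 50
Round 2 — N21 buckles.
  N2: +90 → 90 < 100
No further bucklings.

2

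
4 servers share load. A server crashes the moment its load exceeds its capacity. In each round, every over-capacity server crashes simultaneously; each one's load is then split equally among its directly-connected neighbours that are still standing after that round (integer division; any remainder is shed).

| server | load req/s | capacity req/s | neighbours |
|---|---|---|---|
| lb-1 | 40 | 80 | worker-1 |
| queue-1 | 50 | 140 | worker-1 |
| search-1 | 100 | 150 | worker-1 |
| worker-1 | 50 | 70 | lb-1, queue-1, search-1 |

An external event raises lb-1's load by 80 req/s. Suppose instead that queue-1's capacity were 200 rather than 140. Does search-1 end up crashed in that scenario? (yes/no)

With queue-1's capacity at 200:
Round 1 — lb-1 at 120 > 80. lb-1 crashes.
  lb-1 sheds 120 req/s to worker-1: 120 each.
    worker-1: 50+120 = 170 > 70
Round 2 — worker-1 crashes.
  worker-1 sheds 170 req/s to queue-1, search-1: 85 each.
    queue-1: 50+85 = 135 ≤ 200
    search-1: 100+85 = 185 > 150
Round 3 — search-1 crashes.
  search-1 sheds 185 req/s: no online neighbours, lost.
No further crashes.

yes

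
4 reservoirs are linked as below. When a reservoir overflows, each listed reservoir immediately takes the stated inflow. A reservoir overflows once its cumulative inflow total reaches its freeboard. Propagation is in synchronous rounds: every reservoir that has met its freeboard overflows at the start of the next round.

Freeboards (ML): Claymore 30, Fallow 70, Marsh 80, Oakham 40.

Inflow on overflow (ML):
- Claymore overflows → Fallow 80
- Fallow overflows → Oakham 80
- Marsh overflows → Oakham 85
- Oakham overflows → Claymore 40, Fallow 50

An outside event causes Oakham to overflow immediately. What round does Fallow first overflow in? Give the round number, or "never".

Round 1 — Oakham overflows (initial).
  Claymore: +40 → 40 ≥ 30
  Fallow: +50 → 50 < 70
Round 2 — Claymore overflows.
  Fallow: +80 → 130 ≥ 70
Round 3 — Fallow overflows.
No further overflows.

3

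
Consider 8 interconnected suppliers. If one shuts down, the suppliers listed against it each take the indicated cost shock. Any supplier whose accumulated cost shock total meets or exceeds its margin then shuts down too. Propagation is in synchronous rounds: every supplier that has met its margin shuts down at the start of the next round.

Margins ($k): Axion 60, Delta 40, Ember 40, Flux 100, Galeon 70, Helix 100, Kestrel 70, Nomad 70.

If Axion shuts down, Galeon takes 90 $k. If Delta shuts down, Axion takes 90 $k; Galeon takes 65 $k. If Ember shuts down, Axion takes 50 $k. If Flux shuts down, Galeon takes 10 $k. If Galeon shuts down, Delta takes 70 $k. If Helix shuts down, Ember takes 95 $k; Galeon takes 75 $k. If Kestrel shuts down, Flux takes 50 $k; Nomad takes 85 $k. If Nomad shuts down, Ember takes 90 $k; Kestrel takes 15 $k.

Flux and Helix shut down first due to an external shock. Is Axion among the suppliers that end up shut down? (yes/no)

Round 1 — Flux, Helix shut down (initial).
  Ember: +95 → 95 ≥ 40
  Galeon: +10+75 → 85 ≥ 70
Round 2 — Ember, Galeon shut down.
  Axion: +50 → 50 < 60
  Delta: +70 → 70 ≥ 40
Round 3 — Delta shuts down.
  Axion: +90 → 140 ≥ 60
Round 4 — Axion shuts down.
No further shutdowns.

yes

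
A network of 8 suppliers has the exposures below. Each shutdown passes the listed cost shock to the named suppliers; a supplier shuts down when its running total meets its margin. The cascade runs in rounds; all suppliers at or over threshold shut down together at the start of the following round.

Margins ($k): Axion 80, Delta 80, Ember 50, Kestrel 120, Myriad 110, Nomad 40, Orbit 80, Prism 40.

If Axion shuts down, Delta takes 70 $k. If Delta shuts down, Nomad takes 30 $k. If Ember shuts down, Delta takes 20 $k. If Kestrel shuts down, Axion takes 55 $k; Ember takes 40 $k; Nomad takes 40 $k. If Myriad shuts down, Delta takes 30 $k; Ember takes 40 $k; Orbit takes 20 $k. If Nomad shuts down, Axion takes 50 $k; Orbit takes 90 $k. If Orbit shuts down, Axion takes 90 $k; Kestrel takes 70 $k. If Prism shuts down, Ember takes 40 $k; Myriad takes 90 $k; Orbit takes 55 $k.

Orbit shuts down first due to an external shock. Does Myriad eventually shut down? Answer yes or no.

Round 1 — Orbit shuts down (initial).
  Axion: +90 → 90 ≥ 80
  Kestrel: +70 → 70 < 120
Round 2 — Axion shuts down.
  Delta: +70 → 70 < 80
No further shutdowns.

no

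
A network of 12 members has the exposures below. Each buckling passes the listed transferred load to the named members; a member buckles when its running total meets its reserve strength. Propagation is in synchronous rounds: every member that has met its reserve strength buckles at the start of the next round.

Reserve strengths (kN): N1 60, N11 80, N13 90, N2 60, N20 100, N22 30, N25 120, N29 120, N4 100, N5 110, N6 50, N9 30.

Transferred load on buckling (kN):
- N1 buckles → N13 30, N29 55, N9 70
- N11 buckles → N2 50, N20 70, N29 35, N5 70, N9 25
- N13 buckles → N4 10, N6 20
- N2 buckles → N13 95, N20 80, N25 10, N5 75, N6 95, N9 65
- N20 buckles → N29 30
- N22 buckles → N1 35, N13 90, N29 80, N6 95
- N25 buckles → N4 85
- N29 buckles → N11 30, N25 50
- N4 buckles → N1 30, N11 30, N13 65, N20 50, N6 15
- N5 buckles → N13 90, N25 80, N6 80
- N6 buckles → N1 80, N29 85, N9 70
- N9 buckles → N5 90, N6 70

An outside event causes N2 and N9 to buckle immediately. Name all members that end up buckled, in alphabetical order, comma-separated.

Round 1 — N2, N9 buckle (initial).
  N13: +95 → 95 ≥ 90
  N20: +80 → 80 < 100
  N25: +10 → 10 < 120
  N5: +75+90 → 165 ≥ 110
  N6: +95+70 → 165 ≥ 50
Round 2 — N13, N5, N6 buckle.
  N1: +80 → 80 ≥ 60
  N25: +80 → 90 < 120
  N29: +85 → 85 < 120
  N4: +10 → 10 < 100
Round 3 — N1 buckles.
  N29: +55 → 140 ≥ 120
Round 4 — N29 buckles.
  N11: +30 → 30 < 80
  N25: +50 → 140 ≥ 120
Round 5 — N25 buckles.
  N4: +85 → 95 < 100
No further bucklings.

N1, N13, N2, N25, N29, N5, N6, N9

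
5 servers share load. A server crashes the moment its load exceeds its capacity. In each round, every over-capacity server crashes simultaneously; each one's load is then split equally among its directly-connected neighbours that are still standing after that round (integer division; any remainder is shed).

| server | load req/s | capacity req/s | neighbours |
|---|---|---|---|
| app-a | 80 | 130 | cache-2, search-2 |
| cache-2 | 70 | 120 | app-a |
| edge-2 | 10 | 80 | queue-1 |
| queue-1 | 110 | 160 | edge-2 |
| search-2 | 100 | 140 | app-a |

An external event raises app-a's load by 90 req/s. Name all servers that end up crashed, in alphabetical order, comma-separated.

app-a, cache-2, search-2

Round 1 — app-a at 170 > 130. app-a crashes.
  app-a sheds 170 req/s to cache-2, search-2: 85 each.
    cache-2: 70+85 = 155 > 120
    search-2: 100+85 = 185 > 140
Round 2 — cache-2, search-2 crash.
  cache-2 sheds 155 req/s: no online neighbours, lost.
  search-2 sheds 185 req/s: no online neighbours, lost.
No further crashes.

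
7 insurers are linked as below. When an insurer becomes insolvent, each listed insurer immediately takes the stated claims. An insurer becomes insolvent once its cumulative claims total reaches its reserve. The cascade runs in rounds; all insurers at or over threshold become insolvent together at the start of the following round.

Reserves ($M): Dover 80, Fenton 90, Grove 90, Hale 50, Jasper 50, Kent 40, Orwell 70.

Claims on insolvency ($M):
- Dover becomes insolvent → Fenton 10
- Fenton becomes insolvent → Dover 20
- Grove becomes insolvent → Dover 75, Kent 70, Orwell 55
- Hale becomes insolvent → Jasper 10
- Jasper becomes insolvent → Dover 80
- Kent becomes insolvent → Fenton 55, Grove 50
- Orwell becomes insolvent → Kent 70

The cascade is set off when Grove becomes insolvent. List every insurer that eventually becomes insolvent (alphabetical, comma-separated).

Round 1 — Grove becomes insolvent (initial).
  Dover: +75 → 75 < 80
  Kent: +70 → 70 ≥ 40
  Orwell: +55 → 55 < 70
Round 2 — Kent becomes insolvent.
  Fenton: +55 → 55 < 90
No further insolvencies.

Grove, Kent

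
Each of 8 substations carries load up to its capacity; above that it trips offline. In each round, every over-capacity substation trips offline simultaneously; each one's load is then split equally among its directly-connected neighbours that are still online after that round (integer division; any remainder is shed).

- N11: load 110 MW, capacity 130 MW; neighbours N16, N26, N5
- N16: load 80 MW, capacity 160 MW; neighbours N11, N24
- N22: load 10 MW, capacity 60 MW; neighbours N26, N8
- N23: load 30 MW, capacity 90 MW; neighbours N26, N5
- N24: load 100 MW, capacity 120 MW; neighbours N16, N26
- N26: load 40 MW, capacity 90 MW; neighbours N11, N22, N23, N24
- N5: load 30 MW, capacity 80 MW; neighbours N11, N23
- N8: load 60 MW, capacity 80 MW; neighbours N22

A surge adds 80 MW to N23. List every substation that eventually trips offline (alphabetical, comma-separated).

N11, N16, N23, N24, N26, N5

Round 1 — N23 at 110 > 90. N23 trips offline.
  N23 sheds 110 MW to N26, N5: 55 each.
    N26: 40+55 = 95 > 90
    N5: 30+55 = 85 > 80
Round 2 — N26, N5 trip offline.
  N26 sheds 95 MW to N11, N22, N24: 31 each (2 lost).
    N11: 110+31 = 141 > 130
    N22: 10+31 = 41 ≤ 60
    N24: 100+31 = 131 > 120
  N5 sheds 85 MW to N11: 85 each.
    N11: 141+85 = 226 > 130
Round 3 — N11, N24 trip offline.
  N11 sheds 226 MW to N16: 226 each.
    N16: 80+226 = 306 > 160
  N24 sheds 131 MW to N16: 131 each.
    N16: 306+131 = 437 > 160
Round 4 — N16 trips offline.
  N16 sheds 437 MW: no online neighbours, lost.
No further trips.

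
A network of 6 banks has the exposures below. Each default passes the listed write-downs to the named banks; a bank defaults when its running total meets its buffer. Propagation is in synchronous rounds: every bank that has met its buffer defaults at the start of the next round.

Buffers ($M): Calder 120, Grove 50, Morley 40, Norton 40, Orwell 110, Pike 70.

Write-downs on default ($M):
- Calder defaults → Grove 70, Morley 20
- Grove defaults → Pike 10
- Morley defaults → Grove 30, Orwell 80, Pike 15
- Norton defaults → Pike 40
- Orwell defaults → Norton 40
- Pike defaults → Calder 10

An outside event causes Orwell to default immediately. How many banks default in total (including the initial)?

2

Round 1 — Orwell defaults (initial).
  Norton: +40 → 40 ≥ 40
Round 2 — Norton defaults.
  Pike: +40 → 40 < 70
No further defaults.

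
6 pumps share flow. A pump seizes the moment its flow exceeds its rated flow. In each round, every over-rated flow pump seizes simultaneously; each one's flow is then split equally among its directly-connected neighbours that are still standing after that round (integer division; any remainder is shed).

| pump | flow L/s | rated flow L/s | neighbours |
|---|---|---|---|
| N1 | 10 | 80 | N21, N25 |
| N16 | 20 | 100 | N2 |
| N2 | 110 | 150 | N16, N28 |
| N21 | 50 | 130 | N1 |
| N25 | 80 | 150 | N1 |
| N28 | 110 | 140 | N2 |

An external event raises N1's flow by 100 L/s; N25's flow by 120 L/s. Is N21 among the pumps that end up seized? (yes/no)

yes

Round 1 — N1 at 110 > 80; N25 at 200 > 150. N1, N25 seize.
  N1 sheds 110 L/s to N21: 110 each.
    N21: 50+110 = 160 > 130
  N25 sheds 200 L/s: no online neighbours, lost.
Round 2 — N21 seizes.
  N21 sheds 160 L/s: no online neighbours, lost.
No further seizures.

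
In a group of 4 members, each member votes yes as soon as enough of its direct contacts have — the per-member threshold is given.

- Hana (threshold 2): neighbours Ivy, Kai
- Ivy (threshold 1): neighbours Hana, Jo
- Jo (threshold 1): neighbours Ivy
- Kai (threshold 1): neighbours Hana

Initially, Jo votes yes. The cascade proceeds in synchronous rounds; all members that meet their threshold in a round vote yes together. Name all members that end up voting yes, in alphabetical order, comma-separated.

Ivy, Jo

Round 1 — Jo votes yes (initial).
Round 2 — checking thresholds:
  Ivy: 1 of 2 neighbours ≥ 1, votes yes.
Round 3 — no new yes votes; cascade stops.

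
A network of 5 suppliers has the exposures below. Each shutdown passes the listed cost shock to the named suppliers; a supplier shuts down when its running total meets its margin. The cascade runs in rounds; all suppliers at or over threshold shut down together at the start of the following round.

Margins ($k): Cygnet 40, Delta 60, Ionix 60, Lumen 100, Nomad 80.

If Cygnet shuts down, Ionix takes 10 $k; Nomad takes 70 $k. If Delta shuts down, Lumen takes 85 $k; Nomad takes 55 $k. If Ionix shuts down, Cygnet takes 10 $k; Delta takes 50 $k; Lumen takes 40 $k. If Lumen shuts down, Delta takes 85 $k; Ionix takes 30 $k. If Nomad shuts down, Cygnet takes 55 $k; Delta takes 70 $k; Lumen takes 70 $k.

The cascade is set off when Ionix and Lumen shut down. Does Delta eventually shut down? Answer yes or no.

Round 1 — Ionix, Lumen shut down (initial).
  Cygnet: +10 → 10 < 40
  Delta: +50+85 → 135 ≥ 60
Round 2 — Delta shuts down.
  Nomad: +55 → 55 < 80
No further shutdowns.

yes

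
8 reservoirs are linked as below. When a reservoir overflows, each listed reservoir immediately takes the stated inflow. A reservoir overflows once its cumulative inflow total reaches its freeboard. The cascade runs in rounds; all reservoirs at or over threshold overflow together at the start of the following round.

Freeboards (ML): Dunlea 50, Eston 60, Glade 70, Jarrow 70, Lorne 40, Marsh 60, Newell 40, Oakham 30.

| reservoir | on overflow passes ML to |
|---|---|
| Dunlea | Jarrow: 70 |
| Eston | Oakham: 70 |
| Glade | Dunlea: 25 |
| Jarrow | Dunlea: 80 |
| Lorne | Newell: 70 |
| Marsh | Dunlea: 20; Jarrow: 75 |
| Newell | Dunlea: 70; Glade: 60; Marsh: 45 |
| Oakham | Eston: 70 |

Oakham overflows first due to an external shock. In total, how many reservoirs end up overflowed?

Round 1 — Oakham overflows (initial).
  Eston: +70 → 70 ≥ 60
Round 2 — Eston overflows.
No further overflows.

2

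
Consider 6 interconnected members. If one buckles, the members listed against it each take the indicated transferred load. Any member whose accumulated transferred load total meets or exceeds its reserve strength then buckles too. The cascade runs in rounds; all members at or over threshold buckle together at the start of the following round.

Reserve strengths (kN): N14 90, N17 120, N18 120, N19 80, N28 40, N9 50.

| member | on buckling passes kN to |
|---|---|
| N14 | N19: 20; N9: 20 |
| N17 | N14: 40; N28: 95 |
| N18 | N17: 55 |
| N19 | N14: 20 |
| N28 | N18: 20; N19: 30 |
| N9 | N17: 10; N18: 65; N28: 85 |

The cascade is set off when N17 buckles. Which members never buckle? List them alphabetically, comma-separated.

N14, N18, N19, N9

Round 1 — N17 buckles (initial).
  N14: +40 → 40 < 90
  N28: +95 → 95 ≥ 40
Round 2 — N28 buckles.
  N18: +20 → 20 < 120
  N19: +30 → 30 < 80
No further bucklings.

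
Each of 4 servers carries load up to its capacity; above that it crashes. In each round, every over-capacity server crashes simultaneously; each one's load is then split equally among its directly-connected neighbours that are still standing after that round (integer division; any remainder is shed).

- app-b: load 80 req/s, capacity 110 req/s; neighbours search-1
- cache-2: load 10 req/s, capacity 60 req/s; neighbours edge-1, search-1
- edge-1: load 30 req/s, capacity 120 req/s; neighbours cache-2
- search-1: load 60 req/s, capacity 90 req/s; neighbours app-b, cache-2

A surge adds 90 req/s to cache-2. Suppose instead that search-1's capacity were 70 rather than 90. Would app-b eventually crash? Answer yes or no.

yes

With search-1's capacity at 70:
Round 1 — cache-2 at 100 > 60. cache-2 crashes.
  cache-2 sheds 100 req/s to edge-1, search-1: 50 each.
    edge-1: 30+50 = 80 ≤ 120
    search-1: 60+50 = 110 > 70
Round 2 — search-1 crashes.
  search-1 sheds 110 req/s to app-b: 110 each.
    app-b: 80+110 = 190 > 110
Round 3 — app-b crashes.
  app-b sheds 190 req/s: no online neighbours, lost.
No further crashes.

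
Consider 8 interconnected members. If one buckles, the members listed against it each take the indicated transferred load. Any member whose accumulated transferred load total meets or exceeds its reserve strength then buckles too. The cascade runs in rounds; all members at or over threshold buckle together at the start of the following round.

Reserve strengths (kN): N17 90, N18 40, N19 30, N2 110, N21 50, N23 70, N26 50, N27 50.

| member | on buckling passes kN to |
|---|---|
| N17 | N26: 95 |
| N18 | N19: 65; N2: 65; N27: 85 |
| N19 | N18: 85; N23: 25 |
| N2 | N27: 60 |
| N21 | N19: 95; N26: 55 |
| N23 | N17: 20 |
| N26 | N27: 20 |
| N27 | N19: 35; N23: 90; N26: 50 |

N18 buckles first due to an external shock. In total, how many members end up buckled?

Round 1 — N18 buckles (initial).
  N19: +65 → 65 ≥ 30
  N2: +65 → 65 < 110
  N27: +85 → 85 ≥ 50
Round 2 — N19, N27 buckle.
  N23: +25+90 → 115 ≥ 70
  N26: +50 → 50 ≥ 50
Round 3 — N23, N26 buckle.
  N17: +20 → 20 < 90
No further bucklings.

5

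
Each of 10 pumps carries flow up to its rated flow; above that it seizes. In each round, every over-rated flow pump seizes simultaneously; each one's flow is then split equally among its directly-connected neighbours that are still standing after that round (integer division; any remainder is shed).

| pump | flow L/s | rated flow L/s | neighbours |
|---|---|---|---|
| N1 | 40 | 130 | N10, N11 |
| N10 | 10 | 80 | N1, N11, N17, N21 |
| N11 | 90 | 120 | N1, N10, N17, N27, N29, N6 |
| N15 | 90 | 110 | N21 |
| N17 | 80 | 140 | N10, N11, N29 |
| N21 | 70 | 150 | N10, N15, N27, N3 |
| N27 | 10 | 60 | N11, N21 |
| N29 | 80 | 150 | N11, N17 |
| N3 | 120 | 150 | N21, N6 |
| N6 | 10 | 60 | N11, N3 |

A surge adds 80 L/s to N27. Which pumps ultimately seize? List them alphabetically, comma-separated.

N11, N27

Round 1 — N27 at 90 > 60. N27 seizes.
  N27 sheds 90 L/s to N11, N21: 45 each.
    N11: 90+45 = 135 > 120
    N21: 70+45 = 115 ≤ 150
Round 2 — N11 seizes.
  N11 sheds 135 L/s to N1, N10, N17, N29, N6: 27 each.
    N1: 40+27 = 67 ≤ 130
    N10: 10+27 = 37 ≤ 80
    N17: 80+27 = 107 ≤ 140
    N29: 80+27 = 107 ≤ 150
    N6: 10+27 = 37 ≤ 60
No further seizures.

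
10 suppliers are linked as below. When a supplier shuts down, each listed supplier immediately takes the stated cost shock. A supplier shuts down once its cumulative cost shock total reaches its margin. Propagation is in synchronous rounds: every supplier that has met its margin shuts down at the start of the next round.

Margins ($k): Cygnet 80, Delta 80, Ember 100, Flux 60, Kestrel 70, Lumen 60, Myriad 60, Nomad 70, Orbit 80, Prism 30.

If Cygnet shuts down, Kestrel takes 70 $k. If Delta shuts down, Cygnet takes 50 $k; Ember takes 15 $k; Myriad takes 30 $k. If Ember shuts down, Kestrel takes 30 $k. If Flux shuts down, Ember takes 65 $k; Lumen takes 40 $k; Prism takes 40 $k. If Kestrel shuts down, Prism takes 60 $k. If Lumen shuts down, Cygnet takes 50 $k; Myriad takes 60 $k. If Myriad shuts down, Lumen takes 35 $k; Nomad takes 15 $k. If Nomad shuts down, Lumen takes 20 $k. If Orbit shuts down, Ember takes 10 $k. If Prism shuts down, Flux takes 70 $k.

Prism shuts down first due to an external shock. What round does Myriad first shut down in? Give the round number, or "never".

Round 1 — Prism shuts down (initial).
  Flux: +70 → 70 ≥ 60
Round 2 — Flux shuts down.
  Ember: +65 → 65 < 100
  Lumen: +40 → 40 < 60
No further shutdowns.

never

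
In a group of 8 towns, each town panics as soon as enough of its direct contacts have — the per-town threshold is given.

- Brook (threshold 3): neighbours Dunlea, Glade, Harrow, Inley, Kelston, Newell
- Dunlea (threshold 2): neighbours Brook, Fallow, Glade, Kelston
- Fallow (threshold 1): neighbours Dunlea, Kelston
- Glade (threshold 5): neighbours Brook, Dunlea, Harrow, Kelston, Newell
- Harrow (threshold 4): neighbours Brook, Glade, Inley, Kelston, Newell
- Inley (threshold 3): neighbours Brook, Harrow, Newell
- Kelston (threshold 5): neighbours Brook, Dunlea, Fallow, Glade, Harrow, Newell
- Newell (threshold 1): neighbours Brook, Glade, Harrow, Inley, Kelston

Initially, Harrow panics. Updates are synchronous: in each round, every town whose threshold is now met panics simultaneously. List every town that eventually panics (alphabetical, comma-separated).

Round 1 — Harrow panics (initial).
Round 2 — checking thresholds:
  Brook: 1 of 6 neighbours < 3, not yet.
  Glade: 1 of 5 neighbours < 5, not yet.
  Inley: 1 of 3 neighbours < 3, not yet.
  Kelston: 1 of 6 neighbours < 5, not yet.
  Newell: 1 of 5 neighbours ≥ 1, panics.
Round 3 — no new panics; cascade stops.

Harrow, Newell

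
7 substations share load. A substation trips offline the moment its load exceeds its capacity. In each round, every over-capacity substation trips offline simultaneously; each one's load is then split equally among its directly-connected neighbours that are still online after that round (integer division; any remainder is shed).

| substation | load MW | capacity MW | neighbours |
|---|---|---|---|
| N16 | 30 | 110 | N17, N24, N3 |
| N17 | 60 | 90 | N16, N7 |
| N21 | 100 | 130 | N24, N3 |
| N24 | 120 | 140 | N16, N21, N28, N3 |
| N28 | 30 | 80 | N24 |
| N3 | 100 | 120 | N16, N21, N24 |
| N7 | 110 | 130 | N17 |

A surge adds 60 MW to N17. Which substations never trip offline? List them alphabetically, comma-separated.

Round 1 — N17 at 120 > 90. N17 trips offline.
  N17 sheds 120 MW to N16, N7: 60 each.
    N16: 30+60 = 90 ≤ 110
    N7: 110+60 = 170 > 130
Round 2 — N7 trips offline.
  N7 sheds 170 MW: no online neighbours, lost.
No further trips.

N16, N21, N24, N28, N3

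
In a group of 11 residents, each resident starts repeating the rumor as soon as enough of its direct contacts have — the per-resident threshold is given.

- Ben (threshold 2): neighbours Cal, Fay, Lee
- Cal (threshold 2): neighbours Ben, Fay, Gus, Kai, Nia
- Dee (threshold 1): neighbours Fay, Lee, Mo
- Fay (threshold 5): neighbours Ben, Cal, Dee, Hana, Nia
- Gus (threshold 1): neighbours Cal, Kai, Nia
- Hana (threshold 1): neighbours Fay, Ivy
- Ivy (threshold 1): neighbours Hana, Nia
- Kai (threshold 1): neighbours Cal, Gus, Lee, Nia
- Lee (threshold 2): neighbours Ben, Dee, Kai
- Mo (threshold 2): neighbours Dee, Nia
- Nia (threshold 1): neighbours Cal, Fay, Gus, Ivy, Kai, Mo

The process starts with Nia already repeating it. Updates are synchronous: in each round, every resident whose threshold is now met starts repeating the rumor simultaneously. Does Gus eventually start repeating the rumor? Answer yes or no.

yes

Round 1 — Nia starts repeating the rumor (initial).
Round 2 — checking thresholds:
  Cal: 1 of 5 neighbours < 2, below threshold.
  Fay: 1 of 5 neighbours < 5, below threshold.
  Gus: 1 of 3 neighbours ≥ 1, starts repeating the rumor.
  Ivy: 1 of 2 neighbours ≥ 1, starts repeating the rumor.
  Kai: 1 of 4 neighbours ≥ 1, starts repeating the rumor.
  Mo: 1 of 2 neighbours < 2, below threshold.
Round 3 — checking thresholds:
  Cal: 3 of 5 neighbours ≥ 2, starts repeating the rumor.
  Fay: 1 of 5 neighbours < 5, below threshold.
  Hana: 1 of 2 neighbours ≥ 1, starts repeating the rumor.
  Lee: 1 of 3 neighbours < 2, below threshold.
  Mo: 1 of 2 neighbours < 2, below threshold.
Round 4 — no new spreads; cascade stops.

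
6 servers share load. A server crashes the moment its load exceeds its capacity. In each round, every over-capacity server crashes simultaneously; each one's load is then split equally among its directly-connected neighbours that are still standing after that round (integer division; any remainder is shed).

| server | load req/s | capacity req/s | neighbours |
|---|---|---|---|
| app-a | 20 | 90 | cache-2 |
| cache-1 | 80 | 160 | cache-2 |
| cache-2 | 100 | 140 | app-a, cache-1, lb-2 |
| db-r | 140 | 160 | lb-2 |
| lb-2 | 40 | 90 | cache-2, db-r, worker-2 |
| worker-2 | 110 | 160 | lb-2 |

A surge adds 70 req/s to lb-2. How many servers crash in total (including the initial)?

2

Round 1 — lb-2 at 110 > 90. lb-2 crashes.
  lb-2 sheds 110 req/s to cache-2, db-r, worker-2: 36 each (2 lost).
    cache-2: 100+36 = 136 ≤ 140
    db-r: 140+36 = 176 > 160
    worker-2: 110+36 = 146 ≤ 160
Round 2 — db-r crashes.
  db-r sheds 176 req/s: no online neighbours, lost.
No further crashes.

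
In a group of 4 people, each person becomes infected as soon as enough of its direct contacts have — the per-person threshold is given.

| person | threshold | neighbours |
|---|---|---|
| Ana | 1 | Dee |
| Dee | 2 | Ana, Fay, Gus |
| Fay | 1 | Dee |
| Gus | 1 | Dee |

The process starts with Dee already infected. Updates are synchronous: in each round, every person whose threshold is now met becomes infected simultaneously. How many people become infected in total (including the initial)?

4

Round 1 — Dee becomes infected (initial).
Round 2 — checking thresholds:
  Ana: 1 of 1 neighbours ≥ 1, becomes infected.
  Fay: 1 of 1 neighbours ≥ 1, becomes infected.
  Gus: 1 of 1 neighbours ≥ 1, becomes infected.
Round 3 — no new infections; cascade stops.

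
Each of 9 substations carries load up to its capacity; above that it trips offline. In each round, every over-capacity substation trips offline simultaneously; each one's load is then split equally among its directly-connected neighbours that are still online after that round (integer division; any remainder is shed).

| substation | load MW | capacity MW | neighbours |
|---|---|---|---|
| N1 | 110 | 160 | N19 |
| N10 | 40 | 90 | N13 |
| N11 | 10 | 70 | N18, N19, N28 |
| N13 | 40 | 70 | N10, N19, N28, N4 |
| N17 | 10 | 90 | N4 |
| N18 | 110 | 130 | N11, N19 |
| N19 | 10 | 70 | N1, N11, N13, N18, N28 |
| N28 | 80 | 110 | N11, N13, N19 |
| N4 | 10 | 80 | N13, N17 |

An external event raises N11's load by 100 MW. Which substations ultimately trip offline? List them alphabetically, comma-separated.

Round 1 — N11 at 110 > 70. N11 trips offline.
  N11 sheds 110 MW to N18, N19, N28: 36 each (2 lost).
    N18: 110+36 = 146 > 130
    N19: 10+36 = 46 ≤ 70
    N28: 80+36 = 116 > 110
Round 2 — N18, N28 trip offline.
  N18 sheds 146 MW to N19: 146 each.
    N19: 46+146 = 192 > 70
  N28 sheds 116 MW to N13, N19: 58 each.
    N13: 40+58 = 98 > 70
    N19: 192+58 = 250 > 70
Round 3 — N13, N19 trip offline.
  N13 sheds 98 MW to N10, N4: 49 each.
    N10: 40+49 = 89 ≤ 90
    N4: 10+49 = 59 ≤ 80
  N19 sheds 250 MW to N1: 250 each.
    N1: 110+250 = 360 > 160
Round 4 — N1 trips offline.
  N1 sheds 360 MW: no online neighbours, lost.
No further trips.

N1, N11, N13, N18, N19, N28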